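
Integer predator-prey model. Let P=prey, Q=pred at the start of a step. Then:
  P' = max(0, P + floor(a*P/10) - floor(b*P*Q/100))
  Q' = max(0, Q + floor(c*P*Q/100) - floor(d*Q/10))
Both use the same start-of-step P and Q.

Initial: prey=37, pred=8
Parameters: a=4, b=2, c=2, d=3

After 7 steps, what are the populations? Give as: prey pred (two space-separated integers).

Answer: 0 58

Derivation:
Step 1: prey: 37+14-5=46; pred: 8+5-2=11
Step 2: prey: 46+18-10=54; pred: 11+10-3=18
Step 3: prey: 54+21-19=56; pred: 18+19-5=32
Step 4: prey: 56+22-35=43; pred: 32+35-9=58
Step 5: prey: 43+17-49=11; pred: 58+49-17=90
Step 6: prey: 11+4-19=0; pred: 90+19-27=82
Step 7: prey: 0+0-0=0; pred: 82+0-24=58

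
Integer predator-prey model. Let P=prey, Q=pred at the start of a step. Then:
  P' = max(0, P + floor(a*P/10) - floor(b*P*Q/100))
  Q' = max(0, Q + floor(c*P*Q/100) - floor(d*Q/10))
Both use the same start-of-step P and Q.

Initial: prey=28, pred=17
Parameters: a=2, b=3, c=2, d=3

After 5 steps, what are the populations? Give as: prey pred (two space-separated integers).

Step 1: prey: 28+5-14=19; pred: 17+9-5=21
Step 2: prey: 19+3-11=11; pred: 21+7-6=22
Step 3: prey: 11+2-7=6; pred: 22+4-6=20
Step 4: prey: 6+1-3=4; pred: 20+2-6=16
Step 5: prey: 4+0-1=3; pred: 16+1-4=13

Answer: 3 13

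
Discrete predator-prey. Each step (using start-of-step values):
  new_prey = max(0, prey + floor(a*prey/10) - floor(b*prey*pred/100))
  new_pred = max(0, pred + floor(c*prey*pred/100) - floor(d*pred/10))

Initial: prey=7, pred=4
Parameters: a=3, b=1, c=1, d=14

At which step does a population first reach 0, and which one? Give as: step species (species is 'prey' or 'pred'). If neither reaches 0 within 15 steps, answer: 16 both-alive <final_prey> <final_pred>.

Step 1: prey: 7+2-0=9; pred: 4+0-5=0
First extinction: pred at step 1

Answer: 1 pred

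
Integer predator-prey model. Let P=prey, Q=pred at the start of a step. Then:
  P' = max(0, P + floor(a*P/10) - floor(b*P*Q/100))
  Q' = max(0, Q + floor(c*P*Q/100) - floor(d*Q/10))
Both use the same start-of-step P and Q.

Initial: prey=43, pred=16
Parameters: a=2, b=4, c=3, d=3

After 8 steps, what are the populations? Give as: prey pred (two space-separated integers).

Answer: 0 7

Derivation:
Step 1: prey: 43+8-27=24; pred: 16+20-4=32
Step 2: prey: 24+4-30=0; pred: 32+23-9=46
Step 3: prey: 0+0-0=0; pred: 46+0-13=33
Step 4: prey: 0+0-0=0; pred: 33+0-9=24
Step 5: prey: 0+0-0=0; pred: 24+0-7=17
Step 6: prey: 0+0-0=0; pred: 17+0-5=12
Step 7: prey: 0+0-0=0; pred: 12+0-3=9
Step 8: prey: 0+0-0=0; pred: 9+0-2=7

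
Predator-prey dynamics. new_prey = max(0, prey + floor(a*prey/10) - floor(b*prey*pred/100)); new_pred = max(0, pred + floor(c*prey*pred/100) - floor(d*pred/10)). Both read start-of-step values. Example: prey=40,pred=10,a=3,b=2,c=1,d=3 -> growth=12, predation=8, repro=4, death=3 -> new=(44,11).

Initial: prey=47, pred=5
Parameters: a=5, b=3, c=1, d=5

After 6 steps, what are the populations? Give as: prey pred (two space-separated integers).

Answer: 132 49

Derivation:
Step 1: prey: 47+23-7=63; pred: 5+2-2=5
Step 2: prey: 63+31-9=85; pred: 5+3-2=6
Step 3: prey: 85+42-15=112; pred: 6+5-3=8
Step 4: prey: 112+56-26=142; pred: 8+8-4=12
Step 5: prey: 142+71-51=162; pred: 12+17-6=23
Step 6: prey: 162+81-111=132; pred: 23+37-11=49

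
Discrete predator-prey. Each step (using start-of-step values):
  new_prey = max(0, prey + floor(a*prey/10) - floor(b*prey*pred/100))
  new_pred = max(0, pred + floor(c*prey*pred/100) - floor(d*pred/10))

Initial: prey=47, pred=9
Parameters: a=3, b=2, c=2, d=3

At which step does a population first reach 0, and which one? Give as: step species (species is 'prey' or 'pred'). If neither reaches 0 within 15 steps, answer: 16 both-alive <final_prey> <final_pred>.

Step 1: prey: 47+14-8=53; pred: 9+8-2=15
Step 2: prey: 53+15-15=53; pred: 15+15-4=26
Step 3: prey: 53+15-27=41; pred: 26+27-7=46
Step 4: prey: 41+12-37=16; pred: 46+37-13=70
Step 5: prey: 16+4-22=0; pred: 70+22-21=71
First extinction: prey at step 5

Answer: 5 prey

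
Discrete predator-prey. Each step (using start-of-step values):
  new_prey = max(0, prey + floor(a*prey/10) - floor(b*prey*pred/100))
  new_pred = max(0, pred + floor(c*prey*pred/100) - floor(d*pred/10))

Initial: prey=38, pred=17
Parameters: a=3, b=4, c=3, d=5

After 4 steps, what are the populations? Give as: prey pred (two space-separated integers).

Step 1: prey: 38+11-25=24; pred: 17+19-8=28
Step 2: prey: 24+7-26=5; pred: 28+20-14=34
Step 3: prey: 5+1-6=0; pred: 34+5-17=22
Step 4: prey: 0+0-0=0; pred: 22+0-11=11

Answer: 0 11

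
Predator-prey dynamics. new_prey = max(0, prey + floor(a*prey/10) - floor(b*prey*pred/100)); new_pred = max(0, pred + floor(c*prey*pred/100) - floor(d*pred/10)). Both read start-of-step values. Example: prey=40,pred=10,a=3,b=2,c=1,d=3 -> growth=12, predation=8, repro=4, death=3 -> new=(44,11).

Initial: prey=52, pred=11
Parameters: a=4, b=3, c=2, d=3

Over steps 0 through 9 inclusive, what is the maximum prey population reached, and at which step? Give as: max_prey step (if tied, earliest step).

Step 1: prey: 52+20-17=55; pred: 11+11-3=19
Step 2: prey: 55+22-31=46; pred: 19+20-5=34
Step 3: prey: 46+18-46=18; pred: 34+31-10=55
Step 4: prey: 18+7-29=0; pred: 55+19-16=58
Step 5: prey: 0+0-0=0; pred: 58+0-17=41
Step 6: prey: 0+0-0=0; pred: 41+0-12=29
Step 7: prey: 0+0-0=0; pred: 29+0-8=21
Step 8: prey: 0+0-0=0; pred: 21+0-6=15
Step 9: prey: 0+0-0=0; pred: 15+0-4=11
Max prey = 55 at step 1

Answer: 55 1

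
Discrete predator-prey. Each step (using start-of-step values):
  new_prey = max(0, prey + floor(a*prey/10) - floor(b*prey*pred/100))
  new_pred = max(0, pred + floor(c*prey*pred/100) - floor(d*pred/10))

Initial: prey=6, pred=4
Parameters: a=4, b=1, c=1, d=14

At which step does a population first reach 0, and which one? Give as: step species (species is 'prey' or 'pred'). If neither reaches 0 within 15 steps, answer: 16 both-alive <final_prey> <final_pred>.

Answer: 1 pred

Derivation:
Step 1: prey: 6+2-0=8; pred: 4+0-5=0
First extinction: pred at step 1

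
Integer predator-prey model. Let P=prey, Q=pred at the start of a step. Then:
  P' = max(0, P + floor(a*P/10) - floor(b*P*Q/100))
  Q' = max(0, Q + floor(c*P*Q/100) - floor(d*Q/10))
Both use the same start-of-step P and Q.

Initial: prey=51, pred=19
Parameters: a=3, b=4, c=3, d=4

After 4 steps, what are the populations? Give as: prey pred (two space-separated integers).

Answer: 0 22

Derivation:
Step 1: prey: 51+15-38=28; pred: 19+29-7=41
Step 2: prey: 28+8-45=0; pred: 41+34-16=59
Step 3: prey: 0+0-0=0; pred: 59+0-23=36
Step 4: prey: 0+0-0=0; pred: 36+0-14=22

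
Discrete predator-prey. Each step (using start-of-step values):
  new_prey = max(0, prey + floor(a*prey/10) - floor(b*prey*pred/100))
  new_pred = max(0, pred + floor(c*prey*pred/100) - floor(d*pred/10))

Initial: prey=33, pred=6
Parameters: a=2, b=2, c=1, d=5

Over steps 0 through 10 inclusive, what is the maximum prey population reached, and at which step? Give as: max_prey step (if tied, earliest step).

Answer: 105 10

Derivation:
Step 1: prey: 33+6-3=36; pred: 6+1-3=4
Step 2: prey: 36+7-2=41; pred: 4+1-2=3
Step 3: prey: 41+8-2=47; pred: 3+1-1=3
Step 4: prey: 47+9-2=54; pred: 3+1-1=3
Step 5: prey: 54+10-3=61; pred: 3+1-1=3
Step 6: prey: 61+12-3=70; pred: 3+1-1=3
Step 7: prey: 70+14-4=80; pred: 3+2-1=4
Step 8: prey: 80+16-6=90; pred: 4+3-2=5
Step 9: prey: 90+18-9=99; pred: 5+4-2=7
Step 10: prey: 99+19-13=105; pred: 7+6-3=10
Max prey = 105 at step 10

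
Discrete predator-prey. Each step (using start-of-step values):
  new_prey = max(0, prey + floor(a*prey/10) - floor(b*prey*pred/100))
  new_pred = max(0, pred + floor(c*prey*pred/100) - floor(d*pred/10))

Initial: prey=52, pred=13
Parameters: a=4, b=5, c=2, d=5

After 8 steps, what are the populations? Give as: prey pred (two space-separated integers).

Step 1: prey: 52+20-33=39; pred: 13+13-6=20
Step 2: prey: 39+15-39=15; pred: 20+15-10=25
Step 3: prey: 15+6-18=3; pred: 25+7-12=20
Step 4: prey: 3+1-3=1; pred: 20+1-10=11
Step 5: prey: 1+0-0=1; pred: 11+0-5=6
Step 6: prey: 1+0-0=1; pred: 6+0-3=3
Step 7: prey: 1+0-0=1; pred: 3+0-1=2
Step 8: prey: 1+0-0=1; pred: 2+0-1=1

Answer: 1 1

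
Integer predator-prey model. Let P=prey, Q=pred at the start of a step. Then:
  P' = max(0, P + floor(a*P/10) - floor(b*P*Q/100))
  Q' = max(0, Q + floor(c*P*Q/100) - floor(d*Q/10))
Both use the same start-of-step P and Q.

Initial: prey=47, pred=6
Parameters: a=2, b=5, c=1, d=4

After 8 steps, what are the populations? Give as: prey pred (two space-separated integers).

Step 1: prey: 47+9-14=42; pred: 6+2-2=6
Step 2: prey: 42+8-12=38; pred: 6+2-2=6
Step 3: prey: 38+7-11=34; pred: 6+2-2=6
Step 4: prey: 34+6-10=30; pred: 6+2-2=6
Step 5: prey: 30+6-9=27; pred: 6+1-2=5
Step 6: prey: 27+5-6=26; pred: 5+1-2=4
Step 7: prey: 26+5-5=26; pred: 4+1-1=4
Step 8: prey: 26+5-5=26; pred: 4+1-1=4

Answer: 26 4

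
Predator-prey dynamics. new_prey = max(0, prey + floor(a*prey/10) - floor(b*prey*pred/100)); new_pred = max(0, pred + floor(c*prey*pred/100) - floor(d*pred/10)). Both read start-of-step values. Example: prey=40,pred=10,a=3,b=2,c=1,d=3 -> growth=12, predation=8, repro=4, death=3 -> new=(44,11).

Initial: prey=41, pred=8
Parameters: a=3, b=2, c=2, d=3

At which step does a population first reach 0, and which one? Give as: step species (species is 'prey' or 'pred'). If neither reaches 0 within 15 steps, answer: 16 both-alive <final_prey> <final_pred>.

Answer: 6 prey

Derivation:
Step 1: prey: 41+12-6=47; pred: 8+6-2=12
Step 2: prey: 47+14-11=50; pred: 12+11-3=20
Step 3: prey: 50+15-20=45; pred: 20+20-6=34
Step 4: prey: 45+13-30=28; pred: 34+30-10=54
Step 5: prey: 28+8-30=6; pred: 54+30-16=68
Step 6: prey: 6+1-8=0; pred: 68+8-20=56
First extinction: prey at step 6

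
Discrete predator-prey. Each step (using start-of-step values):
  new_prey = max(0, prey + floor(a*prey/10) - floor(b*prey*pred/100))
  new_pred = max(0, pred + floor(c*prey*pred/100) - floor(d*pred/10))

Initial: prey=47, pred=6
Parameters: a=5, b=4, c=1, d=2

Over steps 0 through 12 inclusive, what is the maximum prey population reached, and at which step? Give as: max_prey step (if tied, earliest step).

Answer: 80 3

Derivation:
Step 1: prey: 47+23-11=59; pred: 6+2-1=7
Step 2: prey: 59+29-16=72; pred: 7+4-1=10
Step 3: prey: 72+36-28=80; pred: 10+7-2=15
Step 4: prey: 80+40-48=72; pred: 15+12-3=24
Step 5: prey: 72+36-69=39; pred: 24+17-4=37
Step 6: prey: 39+19-57=1; pred: 37+14-7=44
Step 7: prey: 1+0-1=0; pred: 44+0-8=36
Step 8: prey: 0+0-0=0; pred: 36+0-7=29
Step 9: prey: 0+0-0=0; pred: 29+0-5=24
Step 10: prey: 0+0-0=0; pred: 24+0-4=20
Step 11: prey: 0+0-0=0; pred: 20+0-4=16
Step 12: prey: 0+0-0=0; pred: 16+0-3=13
Max prey = 80 at step 3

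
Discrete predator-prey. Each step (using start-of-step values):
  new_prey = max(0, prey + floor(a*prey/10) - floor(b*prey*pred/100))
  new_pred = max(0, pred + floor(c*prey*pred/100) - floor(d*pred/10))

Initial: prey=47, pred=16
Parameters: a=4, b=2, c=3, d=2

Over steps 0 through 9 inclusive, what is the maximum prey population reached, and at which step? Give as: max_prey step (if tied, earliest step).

Step 1: prey: 47+18-15=50; pred: 16+22-3=35
Step 2: prey: 50+20-35=35; pred: 35+52-7=80
Step 3: prey: 35+14-56=0; pred: 80+84-16=148
Step 4: prey: 0+0-0=0; pred: 148+0-29=119
Step 5: prey: 0+0-0=0; pred: 119+0-23=96
Step 6: prey: 0+0-0=0; pred: 96+0-19=77
Step 7: prey: 0+0-0=0; pred: 77+0-15=62
Step 8: prey: 0+0-0=0; pred: 62+0-12=50
Step 9: prey: 0+0-0=0; pred: 50+0-10=40
Max prey = 50 at step 1

Answer: 50 1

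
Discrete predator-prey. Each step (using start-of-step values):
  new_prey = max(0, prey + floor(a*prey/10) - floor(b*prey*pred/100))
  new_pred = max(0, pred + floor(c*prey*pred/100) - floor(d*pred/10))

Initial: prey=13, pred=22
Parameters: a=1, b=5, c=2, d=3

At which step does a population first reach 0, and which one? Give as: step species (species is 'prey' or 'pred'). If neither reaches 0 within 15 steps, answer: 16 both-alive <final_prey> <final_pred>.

Step 1: prey: 13+1-14=0; pred: 22+5-6=21
First extinction: prey at step 1

Answer: 1 prey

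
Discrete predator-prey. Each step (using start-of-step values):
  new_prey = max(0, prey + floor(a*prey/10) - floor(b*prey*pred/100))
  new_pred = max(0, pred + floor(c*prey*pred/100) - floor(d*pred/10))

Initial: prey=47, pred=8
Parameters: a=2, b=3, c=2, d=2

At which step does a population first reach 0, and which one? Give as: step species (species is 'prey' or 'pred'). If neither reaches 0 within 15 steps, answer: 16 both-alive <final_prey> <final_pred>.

Answer: 5 prey

Derivation:
Step 1: prey: 47+9-11=45; pred: 8+7-1=14
Step 2: prey: 45+9-18=36; pred: 14+12-2=24
Step 3: prey: 36+7-25=18; pred: 24+17-4=37
Step 4: prey: 18+3-19=2; pred: 37+13-7=43
Step 5: prey: 2+0-2=0; pred: 43+1-8=36
First extinction: prey at step 5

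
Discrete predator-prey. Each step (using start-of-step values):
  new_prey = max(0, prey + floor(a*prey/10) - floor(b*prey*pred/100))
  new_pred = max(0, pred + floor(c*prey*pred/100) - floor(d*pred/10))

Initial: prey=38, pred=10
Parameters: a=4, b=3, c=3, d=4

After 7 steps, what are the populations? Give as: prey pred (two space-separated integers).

Step 1: prey: 38+15-11=42; pred: 10+11-4=17
Step 2: prey: 42+16-21=37; pred: 17+21-6=32
Step 3: prey: 37+14-35=16; pred: 32+35-12=55
Step 4: prey: 16+6-26=0; pred: 55+26-22=59
Step 5: prey: 0+0-0=0; pred: 59+0-23=36
Step 6: prey: 0+0-0=0; pred: 36+0-14=22
Step 7: prey: 0+0-0=0; pred: 22+0-8=14

Answer: 0 14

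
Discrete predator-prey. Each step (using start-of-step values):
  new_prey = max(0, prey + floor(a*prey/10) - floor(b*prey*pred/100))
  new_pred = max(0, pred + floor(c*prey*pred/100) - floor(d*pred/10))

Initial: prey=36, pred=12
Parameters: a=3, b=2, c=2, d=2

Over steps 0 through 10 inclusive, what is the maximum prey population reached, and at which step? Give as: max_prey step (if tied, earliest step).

Answer: 38 1

Derivation:
Step 1: prey: 36+10-8=38; pred: 12+8-2=18
Step 2: prey: 38+11-13=36; pred: 18+13-3=28
Step 3: prey: 36+10-20=26; pred: 28+20-5=43
Step 4: prey: 26+7-22=11; pred: 43+22-8=57
Step 5: prey: 11+3-12=2; pred: 57+12-11=58
Step 6: prey: 2+0-2=0; pred: 58+2-11=49
Step 7: prey: 0+0-0=0; pred: 49+0-9=40
Step 8: prey: 0+0-0=0; pred: 40+0-8=32
Step 9: prey: 0+0-0=0; pred: 32+0-6=26
Step 10: prey: 0+0-0=0; pred: 26+0-5=21
Max prey = 38 at step 1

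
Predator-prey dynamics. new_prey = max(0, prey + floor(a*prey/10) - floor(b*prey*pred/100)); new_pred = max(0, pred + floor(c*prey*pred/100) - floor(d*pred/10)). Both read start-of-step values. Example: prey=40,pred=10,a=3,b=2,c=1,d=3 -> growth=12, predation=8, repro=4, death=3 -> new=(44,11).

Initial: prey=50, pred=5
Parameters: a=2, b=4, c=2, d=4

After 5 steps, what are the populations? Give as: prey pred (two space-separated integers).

Step 1: prey: 50+10-10=50; pred: 5+5-2=8
Step 2: prey: 50+10-16=44; pred: 8+8-3=13
Step 3: prey: 44+8-22=30; pred: 13+11-5=19
Step 4: prey: 30+6-22=14; pred: 19+11-7=23
Step 5: prey: 14+2-12=4; pred: 23+6-9=20

Answer: 4 20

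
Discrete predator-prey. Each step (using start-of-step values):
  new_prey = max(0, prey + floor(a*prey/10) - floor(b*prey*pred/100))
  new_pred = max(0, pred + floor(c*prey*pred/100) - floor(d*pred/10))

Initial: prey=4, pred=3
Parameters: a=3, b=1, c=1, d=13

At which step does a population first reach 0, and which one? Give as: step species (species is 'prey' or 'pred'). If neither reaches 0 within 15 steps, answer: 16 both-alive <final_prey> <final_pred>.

Answer: 1 pred

Derivation:
Step 1: prey: 4+1-0=5; pred: 3+0-3=0
First extinction: pred at step 1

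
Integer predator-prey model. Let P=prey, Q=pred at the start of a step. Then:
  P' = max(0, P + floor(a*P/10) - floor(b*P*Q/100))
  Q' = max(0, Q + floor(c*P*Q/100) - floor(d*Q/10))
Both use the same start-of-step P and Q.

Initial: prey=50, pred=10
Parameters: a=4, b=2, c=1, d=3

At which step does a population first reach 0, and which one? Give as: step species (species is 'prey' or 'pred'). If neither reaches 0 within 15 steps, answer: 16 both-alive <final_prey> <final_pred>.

Step 1: prey: 50+20-10=60; pred: 10+5-3=12
Step 2: prey: 60+24-14=70; pred: 12+7-3=16
Step 3: prey: 70+28-22=76; pred: 16+11-4=23
Step 4: prey: 76+30-34=72; pred: 23+17-6=34
Step 5: prey: 72+28-48=52; pred: 34+24-10=48
Step 6: prey: 52+20-49=23; pred: 48+24-14=58
Step 7: prey: 23+9-26=6; pred: 58+13-17=54
Step 8: prey: 6+2-6=2; pred: 54+3-16=41
Step 9: prey: 2+0-1=1; pred: 41+0-12=29
Step 10: prey: 1+0-0=1; pred: 29+0-8=21
Step 11: prey: 1+0-0=1; pred: 21+0-6=15
Step 12: prey: 1+0-0=1; pred: 15+0-4=11
Step 13: prey: 1+0-0=1; pred: 11+0-3=8
Step 14: prey: 1+0-0=1; pred: 8+0-2=6
Step 15: prey: 1+0-0=1; pred: 6+0-1=5
No extinction within 15 steps

Answer: 16 both-alive 1 5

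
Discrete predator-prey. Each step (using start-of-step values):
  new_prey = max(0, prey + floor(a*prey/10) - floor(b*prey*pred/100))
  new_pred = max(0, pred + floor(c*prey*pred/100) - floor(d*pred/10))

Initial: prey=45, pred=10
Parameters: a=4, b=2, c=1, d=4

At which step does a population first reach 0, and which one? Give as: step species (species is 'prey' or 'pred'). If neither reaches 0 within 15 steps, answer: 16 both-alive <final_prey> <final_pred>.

Answer: 16 both-alive 1 3

Derivation:
Step 1: prey: 45+18-9=54; pred: 10+4-4=10
Step 2: prey: 54+21-10=65; pred: 10+5-4=11
Step 3: prey: 65+26-14=77; pred: 11+7-4=14
Step 4: prey: 77+30-21=86; pred: 14+10-5=19
Step 5: prey: 86+34-32=88; pred: 19+16-7=28
Step 6: prey: 88+35-49=74; pred: 28+24-11=41
Step 7: prey: 74+29-60=43; pred: 41+30-16=55
Step 8: prey: 43+17-47=13; pred: 55+23-22=56
Step 9: prey: 13+5-14=4; pred: 56+7-22=41
Step 10: prey: 4+1-3=2; pred: 41+1-16=26
Step 11: prey: 2+0-1=1; pred: 26+0-10=16
Step 12: prey: 1+0-0=1; pred: 16+0-6=10
Step 13: prey: 1+0-0=1; pred: 10+0-4=6
Step 14: prey: 1+0-0=1; pred: 6+0-2=4
Step 15: prey: 1+0-0=1; pred: 4+0-1=3
No extinction within 15 steps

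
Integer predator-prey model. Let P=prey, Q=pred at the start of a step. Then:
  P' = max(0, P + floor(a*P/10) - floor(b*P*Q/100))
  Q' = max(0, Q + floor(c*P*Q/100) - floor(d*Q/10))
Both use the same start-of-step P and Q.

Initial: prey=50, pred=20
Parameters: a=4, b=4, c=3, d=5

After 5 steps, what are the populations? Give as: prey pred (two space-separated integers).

Step 1: prey: 50+20-40=30; pred: 20+30-10=40
Step 2: prey: 30+12-48=0; pred: 40+36-20=56
Step 3: prey: 0+0-0=0; pred: 56+0-28=28
Step 4: prey: 0+0-0=0; pred: 28+0-14=14
Step 5: prey: 0+0-0=0; pred: 14+0-7=7

Answer: 0 7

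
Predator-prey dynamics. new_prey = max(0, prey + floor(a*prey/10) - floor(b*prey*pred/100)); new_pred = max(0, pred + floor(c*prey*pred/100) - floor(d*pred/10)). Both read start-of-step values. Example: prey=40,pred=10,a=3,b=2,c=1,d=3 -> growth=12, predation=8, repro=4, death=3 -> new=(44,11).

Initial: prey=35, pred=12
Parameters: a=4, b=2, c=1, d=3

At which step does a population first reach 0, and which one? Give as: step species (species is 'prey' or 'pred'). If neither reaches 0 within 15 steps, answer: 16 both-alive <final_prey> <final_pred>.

Answer: 16 both-alive 10 10

Derivation:
Step 1: prey: 35+14-8=41; pred: 12+4-3=13
Step 2: prey: 41+16-10=47; pred: 13+5-3=15
Step 3: prey: 47+18-14=51; pred: 15+7-4=18
Step 4: prey: 51+20-18=53; pred: 18+9-5=22
Step 5: prey: 53+21-23=51; pred: 22+11-6=27
Step 6: prey: 51+20-27=44; pred: 27+13-8=32
Step 7: prey: 44+17-28=33; pred: 32+14-9=37
Step 8: prey: 33+13-24=22; pred: 37+12-11=38
Step 9: prey: 22+8-16=14; pred: 38+8-11=35
Step 10: prey: 14+5-9=10; pred: 35+4-10=29
Step 11: prey: 10+4-5=9; pred: 29+2-8=23
Step 12: prey: 9+3-4=8; pred: 23+2-6=19
Step 13: prey: 8+3-3=8; pred: 19+1-5=15
Step 14: prey: 8+3-2=9; pred: 15+1-4=12
Step 15: prey: 9+3-2=10; pred: 12+1-3=10
No extinction within 15 steps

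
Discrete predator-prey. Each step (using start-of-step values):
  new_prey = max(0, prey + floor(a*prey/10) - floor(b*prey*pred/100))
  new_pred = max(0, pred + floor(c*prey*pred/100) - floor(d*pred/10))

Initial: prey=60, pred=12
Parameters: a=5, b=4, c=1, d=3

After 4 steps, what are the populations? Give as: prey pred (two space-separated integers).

Answer: 17 28

Derivation:
Step 1: prey: 60+30-28=62; pred: 12+7-3=16
Step 2: prey: 62+31-39=54; pred: 16+9-4=21
Step 3: prey: 54+27-45=36; pred: 21+11-6=26
Step 4: prey: 36+18-37=17; pred: 26+9-7=28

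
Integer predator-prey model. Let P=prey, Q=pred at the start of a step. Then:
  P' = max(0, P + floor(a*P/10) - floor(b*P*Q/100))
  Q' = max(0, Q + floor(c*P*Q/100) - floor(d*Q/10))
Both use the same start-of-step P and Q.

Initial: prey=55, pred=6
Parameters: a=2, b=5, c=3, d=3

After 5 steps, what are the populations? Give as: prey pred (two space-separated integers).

Step 1: prey: 55+11-16=50; pred: 6+9-1=14
Step 2: prey: 50+10-35=25; pred: 14+21-4=31
Step 3: prey: 25+5-38=0; pred: 31+23-9=45
Step 4: prey: 0+0-0=0; pred: 45+0-13=32
Step 5: prey: 0+0-0=0; pred: 32+0-9=23

Answer: 0 23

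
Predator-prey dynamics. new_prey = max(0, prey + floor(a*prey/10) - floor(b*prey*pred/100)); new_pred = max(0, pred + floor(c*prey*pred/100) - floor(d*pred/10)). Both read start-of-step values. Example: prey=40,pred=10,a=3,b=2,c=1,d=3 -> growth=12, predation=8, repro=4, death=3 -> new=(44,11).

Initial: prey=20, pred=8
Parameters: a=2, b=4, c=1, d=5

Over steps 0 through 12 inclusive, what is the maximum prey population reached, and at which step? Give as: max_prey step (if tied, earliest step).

Answer: 68 12

Derivation:
Step 1: prey: 20+4-6=18; pred: 8+1-4=5
Step 2: prey: 18+3-3=18; pred: 5+0-2=3
Step 3: prey: 18+3-2=19; pred: 3+0-1=2
Step 4: prey: 19+3-1=21; pred: 2+0-1=1
Step 5: prey: 21+4-0=25; pred: 1+0-0=1
Step 6: prey: 25+5-1=29; pred: 1+0-0=1
Step 7: prey: 29+5-1=33; pred: 1+0-0=1
Step 8: prey: 33+6-1=38; pred: 1+0-0=1
Step 9: prey: 38+7-1=44; pred: 1+0-0=1
Step 10: prey: 44+8-1=51; pred: 1+0-0=1
Step 11: prey: 51+10-2=59; pred: 1+0-0=1
Step 12: prey: 59+11-2=68; pred: 1+0-0=1
Max prey = 68 at step 12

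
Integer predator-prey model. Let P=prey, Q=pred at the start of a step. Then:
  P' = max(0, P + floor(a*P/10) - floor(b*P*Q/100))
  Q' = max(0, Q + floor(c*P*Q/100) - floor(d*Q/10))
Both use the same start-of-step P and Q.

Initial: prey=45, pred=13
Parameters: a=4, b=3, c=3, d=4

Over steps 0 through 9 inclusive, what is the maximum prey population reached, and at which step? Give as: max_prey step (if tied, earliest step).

Answer: 46 1

Derivation:
Step 1: prey: 45+18-17=46; pred: 13+17-5=25
Step 2: prey: 46+18-34=30; pred: 25+34-10=49
Step 3: prey: 30+12-44=0; pred: 49+44-19=74
Step 4: prey: 0+0-0=0; pred: 74+0-29=45
Step 5: prey: 0+0-0=0; pred: 45+0-18=27
Step 6: prey: 0+0-0=0; pred: 27+0-10=17
Step 7: prey: 0+0-0=0; pred: 17+0-6=11
Step 8: prey: 0+0-0=0; pred: 11+0-4=7
Step 9: prey: 0+0-0=0; pred: 7+0-2=5
Max prey = 46 at step 1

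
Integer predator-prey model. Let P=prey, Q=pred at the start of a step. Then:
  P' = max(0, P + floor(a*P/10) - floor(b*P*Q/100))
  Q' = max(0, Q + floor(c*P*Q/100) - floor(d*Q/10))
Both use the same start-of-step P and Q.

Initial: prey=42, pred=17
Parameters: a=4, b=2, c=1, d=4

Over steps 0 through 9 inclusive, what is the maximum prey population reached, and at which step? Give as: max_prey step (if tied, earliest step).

Answer: 49 4

Derivation:
Step 1: prey: 42+16-14=44; pred: 17+7-6=18
Step 2: prey: 44+17-15=46; pred: 18+7-7=18
Step 3: prey: 46+18-16=48; pred: 18+8-7=19
Step 4: prey: 48+19-18=49; pred: 19+9-7=21
Step 5: prey: 49+19-20=48; pred: 21+10-8=23
Step 6: prey: 48+19-22=45; pred: 23+11-9=25
Step 7: prey: 45+18-22=41; pred: 25+11-10=26
Step 8: prey: 41+16-21=36; pred: 26+10-10=26
Step 9: prey: 36+14-18=32; pred: 26+9-10=25
Max prey = 49 at step 4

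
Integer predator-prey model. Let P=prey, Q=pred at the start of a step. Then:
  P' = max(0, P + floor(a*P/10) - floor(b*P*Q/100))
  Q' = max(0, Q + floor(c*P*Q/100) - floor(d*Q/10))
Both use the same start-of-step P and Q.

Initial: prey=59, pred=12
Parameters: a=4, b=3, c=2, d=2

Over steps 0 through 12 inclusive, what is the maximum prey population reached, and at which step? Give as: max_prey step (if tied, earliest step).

Answer: 61 1

Derivation:
Step 1: prey: 59+23-21=61; pred: 12+14-2=24
Step 2: prey: 61+24-43=42; pred: 24+29-4=49
Step 3: prey: 42+16-61=0; pred: 49+41-9=81
Step 4: prey: 0+0-0=0; pred: 81+0-16=65
Step 5: prey: 0+0-0=0; pred: 65+0-13=52
Step 6: prey: 0+0-0=0; pred: 52+0-10=42
Step 7: prey: 0+0-0=0; pred: 42+0-8=34
Step 8: prey: 0+0-0=0; pred: 34+0-6=28
Step 9: prey: 0+0-0=0; pred: 28+0-5=23
Step 10: prey: 0+0-0=0; pred: 23+0-4=19
Step 11: prey: 0+0-0=0; pred: 19+0-3=16
Step 12: prey: 0+0-0=0; pred: 16+0-3=13
Max prey = 61 at step 1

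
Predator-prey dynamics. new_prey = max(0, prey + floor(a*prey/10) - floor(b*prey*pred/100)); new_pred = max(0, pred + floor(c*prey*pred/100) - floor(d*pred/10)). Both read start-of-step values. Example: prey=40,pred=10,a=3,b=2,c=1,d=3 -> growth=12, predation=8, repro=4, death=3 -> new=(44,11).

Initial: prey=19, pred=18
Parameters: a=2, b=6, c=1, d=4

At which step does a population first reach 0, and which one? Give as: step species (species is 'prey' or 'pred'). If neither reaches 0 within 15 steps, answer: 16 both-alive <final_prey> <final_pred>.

Step 1: prey: 19+3-20=2; pred: 18+3-7=14
Step 2: prey: 2+0-1=1; pred: 14+0-5=9
Step 3: prey: 1+0-0=1; pred: 9+0-3=6
Step 4: prey: 1+0-0=1; pred: 6+0-2=4
Step 5: prey: 1+0-0=1; pred: 4+0-1=3
Step 6: prey: 1+0-0=1; pred: 3+0-1=2
Step 7: prey: 1+0-0=1; pred: 2+0-0=2
Steps 8-15: state stable at prey=1, pred=2 (no change)
No extinction within 15 steps

Answer: 16 both-alive 1 2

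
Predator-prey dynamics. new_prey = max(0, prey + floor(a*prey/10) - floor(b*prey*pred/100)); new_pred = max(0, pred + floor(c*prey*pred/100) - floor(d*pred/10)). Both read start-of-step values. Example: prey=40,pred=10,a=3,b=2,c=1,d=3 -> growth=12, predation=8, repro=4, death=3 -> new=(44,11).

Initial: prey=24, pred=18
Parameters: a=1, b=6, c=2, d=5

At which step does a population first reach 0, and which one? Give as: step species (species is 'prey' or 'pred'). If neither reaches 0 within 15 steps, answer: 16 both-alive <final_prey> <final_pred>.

Answer: 2 prey

Derivation:
Step 1: prey: 24+2-25=1; pred: 18+8-9=17
Step 2: prey: 1+0-1=0; pred: 17+0-8=9
First extinction: prey at step 2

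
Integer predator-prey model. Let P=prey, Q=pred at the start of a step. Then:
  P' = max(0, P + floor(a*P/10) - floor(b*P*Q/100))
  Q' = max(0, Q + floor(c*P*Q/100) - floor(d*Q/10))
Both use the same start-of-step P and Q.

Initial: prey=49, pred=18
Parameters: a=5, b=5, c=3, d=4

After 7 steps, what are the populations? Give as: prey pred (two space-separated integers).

Answer: 0 5

Derivation:
Step 1: prey: 49+24-44=29; pred: 18+26-7=37
Step 2: prey: 29+14-53=0; pred: 37+32-14=55
Step 3: prey: 0+0-0=0; pred: 55+0-22=33
Step 4: prey: 0+0-0=0; pred: 33+0-13=20
Step 5: prey: 0+0-0=0; pred: 20+0-8=12
Step 6: prey: 0+0-0=0; pred: 12+0-4=8
Step 7: prey: 0+0-0=0; pred: 8+0-3=5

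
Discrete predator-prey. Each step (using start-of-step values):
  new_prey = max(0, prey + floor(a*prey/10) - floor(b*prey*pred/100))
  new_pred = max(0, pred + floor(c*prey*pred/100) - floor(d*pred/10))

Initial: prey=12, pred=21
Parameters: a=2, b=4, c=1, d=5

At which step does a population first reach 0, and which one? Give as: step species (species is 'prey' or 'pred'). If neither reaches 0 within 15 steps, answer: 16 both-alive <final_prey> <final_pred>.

Step 1: prey: 12+2-10=4; pred: 21+2-10=13
Step 2: prey: 4+0-2=2; pred: 13+0-6=7
Step 3: prey: 2+0-0=2; pred: 7+0-3=4
Step 4: prey: 2+0-0=2; pred: 4+0-2=2
Step 5: prey: 2+0-0=2; pred: 2+0-1=1
Step 6: prey: 2+0-0=2; pred: 1+0-0=1
Steps 7-15: state stable at prey=2, pred=1 (no change)
No extinction within 15 steps

Answer: 16 both-alive 2 1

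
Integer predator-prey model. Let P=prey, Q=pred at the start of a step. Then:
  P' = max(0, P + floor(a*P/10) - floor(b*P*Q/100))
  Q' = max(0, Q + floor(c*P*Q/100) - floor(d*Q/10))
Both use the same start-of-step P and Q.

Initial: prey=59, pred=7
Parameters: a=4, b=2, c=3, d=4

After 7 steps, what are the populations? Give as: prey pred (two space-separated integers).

Answer: 0 51

Derivation:
Step 1: prey: 59+23-8=74; pred: 7+12-2=17
Step 2: prey: 74+29-25=78; pred: 17+37-6=48
Step 3: prey: 78+31-74=35; pred: 48+112-19=141
Step 4: prey: 35+14-98=0; pred: 141+148-56=233
Step 5: prey: 0+0-0=0; pred: 233+0-93=140
Step 6: prey: 0+0-0=0; pred: 140+0-56=84
Step 7: prey: 0+0-0=0; pred: 84+0-33=51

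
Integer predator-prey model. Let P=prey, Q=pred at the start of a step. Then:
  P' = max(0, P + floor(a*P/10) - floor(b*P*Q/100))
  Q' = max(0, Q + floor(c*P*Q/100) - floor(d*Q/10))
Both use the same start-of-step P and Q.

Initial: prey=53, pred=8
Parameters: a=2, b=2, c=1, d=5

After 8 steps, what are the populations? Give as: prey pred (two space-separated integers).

Answer: 66 13

Derivation:
Step 1: prey: 53+10-8=55; pred: 8+4-4=8
Step 2: prey: 55+11-8=58; pred: 8+4-4=8
Step 3: prey: 58+11-9=60; pred: 8+4-4=8
Step 4: prey: 60+12-9=63; pred: 8+4-4=8
Step 5: prey: 63+12-10=65; pred: 8+5-4=9
Step 6: prey: 65+13-11=67; pred: 9+5-4=10
Step 7: prey: 67+13-13=67; pred: 10+6-5=11
Step 8: prey: 67+13-14=66; pred: 11+7-5=13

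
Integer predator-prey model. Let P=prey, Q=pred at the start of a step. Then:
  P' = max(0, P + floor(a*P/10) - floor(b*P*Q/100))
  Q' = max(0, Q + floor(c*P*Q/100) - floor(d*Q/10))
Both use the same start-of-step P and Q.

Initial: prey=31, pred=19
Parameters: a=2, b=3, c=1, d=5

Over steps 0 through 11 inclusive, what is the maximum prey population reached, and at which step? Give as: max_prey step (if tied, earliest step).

Answer: 42 11

Derivation:
Step 1: prey: 31+6-17=20; pred: 19+5-9=15
Step 2: prey: 20+4-9=15; pred: 15+3-7=11
Step 3: prey: 15+3-4=14; pred: 11+1-5=7
Step 4: prey: 14+2-2=14; pred: 7+0-3=4
Step 5: prey: 14+2-1=15; pred: 4+0-2=2
Step 6: prey: 15+3-0=18; pred: 2+0-1=1
Step 7: prey: 18+3-0=21; pred: 1+0-0=1
Step 8: prey: 21+4-0=25; pred: 1+0-0=1
Step 9: prey: 25+5-0=30; pred: 1+0-0=1
Step 10: prey: 30+6-0=36; pred: 1+0-0=1
Step 11: prey: 36+7-1=42; pred: 1+0-0=1
Max prey = 42 at step 11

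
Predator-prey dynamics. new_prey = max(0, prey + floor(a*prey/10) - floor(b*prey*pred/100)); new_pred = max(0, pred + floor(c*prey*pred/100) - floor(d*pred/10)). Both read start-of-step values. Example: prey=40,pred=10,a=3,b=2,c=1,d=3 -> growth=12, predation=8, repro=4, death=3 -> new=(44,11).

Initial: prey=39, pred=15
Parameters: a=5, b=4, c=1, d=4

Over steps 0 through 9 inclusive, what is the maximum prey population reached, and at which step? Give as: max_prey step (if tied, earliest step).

Answer: 58 9

Derivation:
Step 1: prey: 39+19-23=35; pred: 15+5-6=14
Step 2: prey: 35+17-19=33; pred: 14+4-5=13
Step 3: prey: 33+16-17=32; pred: 13+4-5=12
Step 4: prey: 32+16-15=33; pred: 12+3-4=11
Step 5: prey: 33+16-14=35; pred: 11+3-4=10
Step 6: prey: 35+17-14=38; pred: 10+3-4=9
Step 7: prey: 38+19-13=44; pred: 9+3-3=9
Step 8: prey: 44+22-15=51; pred: 9+3-3=9
Step 9: prey: 51+25-18=58; pred: 9+4-3=10
Max prey = 58 at step 9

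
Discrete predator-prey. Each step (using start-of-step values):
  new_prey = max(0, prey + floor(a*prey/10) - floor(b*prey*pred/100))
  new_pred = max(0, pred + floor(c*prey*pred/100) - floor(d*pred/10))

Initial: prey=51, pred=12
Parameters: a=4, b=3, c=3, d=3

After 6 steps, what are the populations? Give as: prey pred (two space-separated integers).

Step 1: prey: 51+20-18=53; pred: 12+18-3=27
Step 2: prey: 53+21-42=32; pred: 27+42-8=61
Step 3: prey: 32+12-58=0; pred: 61+58-18=101
Step 4: prey: 0+0-0=0; pred: 101+0-30=71
Step 5: prey: 0+0-0=0; pred: 71+0-21=50
Step 6: prey: 0+0-0=0; pred: 50+0-15=35

Answer: 0 35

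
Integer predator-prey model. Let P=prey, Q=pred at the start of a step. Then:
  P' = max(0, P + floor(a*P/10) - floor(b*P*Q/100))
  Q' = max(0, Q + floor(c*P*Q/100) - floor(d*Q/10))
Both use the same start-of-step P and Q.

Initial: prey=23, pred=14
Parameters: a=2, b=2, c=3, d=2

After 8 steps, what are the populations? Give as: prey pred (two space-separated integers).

Answer: 1 24

Derivation:
Step 1: prey: 23+4-6=21; pred: 14+9-2=21
Step 2: prey: 21+4-8=17; pred: 21+13-4=30
Step 3: prey: 17+3-10=10; pred: 30+15-6=39
Step 4: prey: 10+2-7=5; pred: 39+11-7=43
Step 5: prey: 5+1-4=2; pred: 43+6-8=41
Step 6: prey: 2+0-1=1; pred: 41+2-8=35
Step 7: prey: 1+0-0=1; pred: 35+1-7=29
Step 8: prey: 1+0-0=1; pred: 29+0-5=24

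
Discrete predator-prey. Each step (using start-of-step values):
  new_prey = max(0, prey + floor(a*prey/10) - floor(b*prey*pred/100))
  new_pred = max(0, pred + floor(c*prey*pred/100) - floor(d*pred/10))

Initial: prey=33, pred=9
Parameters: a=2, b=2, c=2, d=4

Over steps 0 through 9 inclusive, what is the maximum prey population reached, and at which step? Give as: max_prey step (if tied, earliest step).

Step 1: prey: 33+6-5=34; pred: 9+5-3=11
Step 2: prey: 34+6-7=33; pred: 11+7-4=14
Step 3: prey: 33+6-9=30; pred: 14+9-5=18
Step 4: prey: 30+6-10=26; pred: 18+10-7=21
Step 5: prey: 26+5-10=21; pred: 21+10-8=23
Step 6: prey: 21+4-9=16; pred: 23+9-9=23
Step 7: prey: 16+3-7=12; pred: 23+7-9=21
Step 8: prey: 12+2-5=9; pred: 21+5-8=18
Step 9: prey: 9+1-3=7; pred: 18+3-7=14
Max prey = 34 at step 1

Answer: 34 1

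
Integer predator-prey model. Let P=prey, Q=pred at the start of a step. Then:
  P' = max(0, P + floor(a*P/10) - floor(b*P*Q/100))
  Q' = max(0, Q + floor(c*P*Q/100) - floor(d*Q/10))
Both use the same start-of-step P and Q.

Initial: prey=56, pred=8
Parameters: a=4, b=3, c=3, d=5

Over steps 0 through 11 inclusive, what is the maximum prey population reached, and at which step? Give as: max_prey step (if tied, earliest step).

Step 1: prey: 56+22-13=65; pred: 8+13-4=17
Step 2: prey: 65+26-33=58; pred: 17+33-8=42
Step 3: prey: 58+23-73=8; pred: 42+73-21=94
Step 4: prey: 8+3-22=0; pred: 94+22-47=69
Step 5: prey: 0+0-0=0; pred: 69+0-34=35
Step 6: prey: 0+0-0=0; pred: 35+0-17=18
Step 7: prey: 0+0-0=0; pred: 18+0-9=9
Step 8: prey: 0+0-0=0; pred: 9+0-4=5
Step 9: prey: 0+0-0=0; pred: 5+0-2=3
Step 10: prey: 0+0-0=0; pred: 3+0-1=2
Step 11: prey: 0+0-0=0; pred: 2+0-1=1
Max prey = 65 at step 1

Answer: 65 1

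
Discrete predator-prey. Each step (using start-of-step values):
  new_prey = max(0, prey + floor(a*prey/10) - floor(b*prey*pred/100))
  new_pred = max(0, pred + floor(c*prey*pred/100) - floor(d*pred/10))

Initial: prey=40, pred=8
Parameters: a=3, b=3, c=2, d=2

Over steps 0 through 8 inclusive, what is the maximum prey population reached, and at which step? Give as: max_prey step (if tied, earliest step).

Step 1: prey: 40+12-9=43; pred: 8+6-1=13
Step 2: prey: 43+12-16=39; pred: 13+11-2=22
Step 3: prey: 39+11-25=25; pred: 22+17-4=35
Step 4: prey: 25+7-26=6; pred: 35+17-7=45
Step 5: prey: 6+1-8=0; pred: 45+5-9=41
Step 6: prey: 0+0-0=0; pred: 41+0-8=33
Step 7: prey: 0+0-0=0; pred: 33+0-6=27
Step 8: prey: 0+0-0=0; pred: 27+0-5=22
Max prey = 43 at step 1

Answer: 43 1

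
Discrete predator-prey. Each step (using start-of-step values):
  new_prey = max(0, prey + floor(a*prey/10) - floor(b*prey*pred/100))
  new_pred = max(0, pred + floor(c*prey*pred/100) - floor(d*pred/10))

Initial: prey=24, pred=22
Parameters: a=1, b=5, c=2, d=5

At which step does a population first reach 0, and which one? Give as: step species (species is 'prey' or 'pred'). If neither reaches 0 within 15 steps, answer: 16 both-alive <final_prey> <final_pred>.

Answer: 1 prey

Derivation:
Step 1: prey: 24+2-26=0; pred: 22+10-11=21
First extinction: prey at step 1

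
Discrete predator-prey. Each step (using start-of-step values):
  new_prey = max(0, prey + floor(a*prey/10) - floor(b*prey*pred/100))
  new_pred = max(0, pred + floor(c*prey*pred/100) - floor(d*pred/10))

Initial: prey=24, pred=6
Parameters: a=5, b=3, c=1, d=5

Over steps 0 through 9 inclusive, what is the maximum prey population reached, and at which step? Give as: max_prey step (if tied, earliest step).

Step 1: prey: 24+12-4=32; pred: 6+1-3=4
Step 2: prey: 32+16-3=45; pred: 4+1-2=3
Step 3: prey: 45+22-4=63; pred: 3+1-1=3
Step 4: prey: 63+31-5=89; pred: 3+1-1=3
Step 5: prey: 89+44-8=125; pred: 3+2-1=4
Step 6: prey: 125+62-15=172; pred: 4+5-2=7
Step 7: prey: 172+86-36=222; pred: 7+12-3=16
Step 8: prey: 222+111-106=227; pred: 16+35-8=43
Step 9: prey: 227+113-292=48; pred: 43+97-21=119
Max prey = 227 at step 8

Answer: 227 8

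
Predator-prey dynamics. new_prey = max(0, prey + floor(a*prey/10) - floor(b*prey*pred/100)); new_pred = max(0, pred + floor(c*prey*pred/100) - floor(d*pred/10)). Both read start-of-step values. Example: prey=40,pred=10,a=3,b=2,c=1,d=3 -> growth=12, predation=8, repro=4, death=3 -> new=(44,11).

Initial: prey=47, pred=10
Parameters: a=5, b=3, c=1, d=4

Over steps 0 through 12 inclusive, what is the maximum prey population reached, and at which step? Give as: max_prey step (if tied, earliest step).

Step 1: prey: 47+23-14=56; pred: 10+4-4=10
Step 2: prey: 56+28-16=68; pred: 10+5-4=11
Step 3: prey: 68+34-22=80; pred: 11+7-4=14
Step 4: prey: 80+40-33=87; pred: 14+11-5=20
Step 5: prey: 87+43-52=78; pred: 20+17-8=29
Step 6: prey: 78+39-67=50; pred: 29+22-11=40
Step 7: prey: 50+25-60=15; pred: 40+20-16=44
Step 8: prey: 15+7-19=3; pred: 44+6-17=33
Step 9: prey: 3+1-2=2; pred: 33+0-13=20
Step 10: prey: 2+1-1=2; pred: 20+0-8=12
Step 11: prey: 2+1-0=3; pred: 12+0-4=8
Step 12: prey: 3+1-0=4; pred: 8+0-3=5
Max prey = 87 at step 4

Answer: 87 4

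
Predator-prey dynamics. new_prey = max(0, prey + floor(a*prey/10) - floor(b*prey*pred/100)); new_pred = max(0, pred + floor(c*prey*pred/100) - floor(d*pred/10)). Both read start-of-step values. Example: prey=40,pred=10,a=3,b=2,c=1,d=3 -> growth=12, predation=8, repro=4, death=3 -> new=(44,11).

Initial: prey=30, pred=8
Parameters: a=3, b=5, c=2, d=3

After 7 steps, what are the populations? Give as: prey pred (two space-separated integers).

Answer: 2 7

Derivation:
Step 1: prey: 30+9-12=27; pred: 8+4-2=10
Step 2: prey: 27+8-13=22; pred: 10+5-3=12
Step 3: prey: 22+6-13=15; pred: 12+5-3=14
Step 4: prey: 15+4-10=9; pred: 14+4-4=14
Step 5: prey: 9+2-6=5; pred: 14+2-4=12
Step 6: prey: 5+1-3=3; pred: 12+1-3=10
Step 7: prey: 3+0-1=2; pred: 10+0-3=7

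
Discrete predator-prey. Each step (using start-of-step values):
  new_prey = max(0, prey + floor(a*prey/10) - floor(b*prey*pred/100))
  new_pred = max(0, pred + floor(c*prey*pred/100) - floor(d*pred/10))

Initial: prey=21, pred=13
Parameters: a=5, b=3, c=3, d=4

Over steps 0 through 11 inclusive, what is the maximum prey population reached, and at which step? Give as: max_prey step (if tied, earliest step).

Answer: 23 1

Derivation:
Step 1: prey: 21+10-8=23; pred: 13+8-5=16
Step 2: prey: 23+11-11=23; pred: 16+11-6=21
Step 3: prey: 23+11-14=20; pred: 21+14-8=27
Step 4: prey: 20+10-16=14; pred: 27+16-10=33
Step 5: prey: 14+7-13=8; pred: 33+13-13=33
Step 6: prey: 8+4-7=5; pred: 33+7-13=27
Step 7: prey: 5+2-4=3; pred: 27+4-10=21
Step 8: prey: 3+1-1=3; pred: 21+1-8=14
Step 9: prey: 3+1-1=3; pred: 14+1-5=10
Step 10: prey: 3+1-0=4; pred: 10+0-4=6
Step 11: prey: 4+2-0=6; pred: 6+0-2=4
Max prey = 23 at step 1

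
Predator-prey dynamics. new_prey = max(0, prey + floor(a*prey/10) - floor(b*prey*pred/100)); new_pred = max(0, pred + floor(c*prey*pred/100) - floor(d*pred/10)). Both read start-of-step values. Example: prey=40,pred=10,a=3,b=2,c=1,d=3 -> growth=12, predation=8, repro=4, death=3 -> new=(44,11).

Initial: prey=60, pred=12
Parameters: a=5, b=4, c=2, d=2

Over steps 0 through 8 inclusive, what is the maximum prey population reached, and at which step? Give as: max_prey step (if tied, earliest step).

Step 1: prey: 60+30-28=62; pred: 12+14-2=24
Step 2: prey: 62+31-59=34; pred: 24+29-4=49
Step 3: prey: 34+17-66=0; pred: 49+33-9=73
Step 4: prey: 0+0-0=0; pred: 73+0-14=59
Step 5: prey: 0+0-0=0; pred: 59+0-11=48
Step 6: prey: 0+0-0=0; pred: 48+0-9=39
Step 7: prey: 0+0-0=0; pred: 39+0-7=32
Step 8: prey: 0+0-0=0; pred: 32+0-6=26
Max prey = 62 at step 1

Answer: 62 1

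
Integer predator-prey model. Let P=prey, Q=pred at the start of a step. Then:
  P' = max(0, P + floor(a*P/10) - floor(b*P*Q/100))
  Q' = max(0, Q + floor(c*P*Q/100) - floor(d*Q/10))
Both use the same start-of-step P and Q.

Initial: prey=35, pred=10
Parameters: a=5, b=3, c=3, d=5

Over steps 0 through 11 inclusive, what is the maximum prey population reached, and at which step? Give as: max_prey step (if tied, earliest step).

Step 1: prey: 35+17-10=42; pred: 10+10-5=15
Step 2: prey: 42+21-18=45; pred: 15+18-7=26
Step 3: prey: 45+22-35=32; pred: 26+35-13=48
Step 4: prey: 32+16-46=2; pred: 48+46-24=70
Step 5: prey: 2+1-4=0; pred: 70+4-35=39
Step 6: prey: 0+0-0=0; pred: 39+0-19=20
Step 7: prey: 0+0-0=0; pred: 20+0-10=10
Step 8: prey: 0+0-0=0; pred: 10+0-5=5
Step 9: prey: 0+0-0=0; pred: 5+0-2=3
Step 10: prey: 0+0-0=0; pred: 3+0-1=2
Step 11: prey: 0+0-0=0; pred: 2+0-1=1
Max prey = 45 at step 2

Answer: 45 2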